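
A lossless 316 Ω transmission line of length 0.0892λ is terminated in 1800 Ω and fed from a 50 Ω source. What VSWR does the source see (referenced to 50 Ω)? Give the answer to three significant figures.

βl = 2π × 0.0892 = 32.1°
tan(βl) = 0.628
Z_in = Z_0·(Z_L + jZ_0·tanβl)/(Z_0 + jZ_L·tanβl) = 182 − j453 Ω
Γ_s = (Z_in − Z_s)/(Z_in + Z_s) = (132 − j453)/(232 − j453), |Γ_s| = 0.927
VSWR = (1 + |Γ_s|)/(1 − |Γ_s|)

VSWR ≈ 26.4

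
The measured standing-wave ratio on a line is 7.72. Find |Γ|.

|Γ| ≈ 0.771

|Γ| = (S − 1)/(S + 1) = (7.72 − 1)/(7.72 + 1) = 6.72/8.72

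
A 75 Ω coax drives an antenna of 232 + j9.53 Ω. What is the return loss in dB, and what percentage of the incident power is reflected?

RL ≈ 5.81 dB; 26.2% of incident power reflected

Γ = (157 + j9.53)/(307 + j9.53), |Γ| = 0.512
RL = −20·log₁₀(0.512) = 5.81 dB
P_refl/P_inc = |Γ|² = 0.262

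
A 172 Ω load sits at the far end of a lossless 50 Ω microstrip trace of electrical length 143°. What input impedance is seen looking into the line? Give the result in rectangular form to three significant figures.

Z_in ≈ 34.9 + j52.9 Ω

tan(βl) = tan(143°) = -0.754
Z_in = Z_0·(Z_L + jZ_0·tanβl)/(Z_0 + jZ_L·tanβl)
     = 50·(172 − j37.7)/(50 − j130)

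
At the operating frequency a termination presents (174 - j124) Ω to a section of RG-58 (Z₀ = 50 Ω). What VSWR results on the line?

Γ = (Z_L − Z_0)/(Z_L + Z_0) = (124 − j124)/(224 − j124)
|Γ| = 175/256 = 0.685
VSWR = (1 + |Γ|)/(1 − |Γ|) = 1.68/0.315

VSWR ≈ 5.35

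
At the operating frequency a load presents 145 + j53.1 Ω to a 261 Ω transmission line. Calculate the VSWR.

VSWR ≈ 1.91

Γ = (Z_L − Z_0)/(Z_L + Z_0) = (-116 + j53.1)/(406 + j53.1)
|Γ| = 128/409 = 0.312
VSWR = (1 + |Γ|)/(1 − |Γ|) = 1.31/0.688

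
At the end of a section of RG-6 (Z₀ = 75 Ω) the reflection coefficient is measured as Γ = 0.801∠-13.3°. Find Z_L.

Z_L = Z_0·(1 + Γ)/(1 − Γ) = 75·(1.78 − j0.184)/(0.22 + j0.184)

Z_L ≈ 326 − j335 Ω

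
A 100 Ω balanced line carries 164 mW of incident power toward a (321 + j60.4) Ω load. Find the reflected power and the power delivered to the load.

P_reflected ≈ 47.6 mW; P_delivered ≈ 116 mW

|Γ| = |(221 + j60.4)/(421 + j60.4)| = 0.539
|Γ|² = 0.29
P_refl = |Γ|²·P_inc = 47.6 mW, P_del = (1 − |Γ|²)·P_inc = 116 mW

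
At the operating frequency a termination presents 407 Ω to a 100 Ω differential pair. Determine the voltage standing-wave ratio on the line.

VSWR ≈ 4.07

For a purely resistive load, VSWR = R_L/Z_0 or Z_0/R_L (whichever > 1) = 407/100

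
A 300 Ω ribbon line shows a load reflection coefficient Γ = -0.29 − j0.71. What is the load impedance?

Z_L ≈ 57 − j196 Ω

Z_L = Z_0·(1 + Γ)/(1 − Γ) = 300·(0.71 − j0.71)/(1.29 + j0.71)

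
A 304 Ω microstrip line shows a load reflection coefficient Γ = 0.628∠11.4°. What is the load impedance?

Z_L ≈ 1130 + j463 Ω

Z_L = Z_0·(1 + Γ)/(1 − Γ) = 304·(1.62 + j0.124)/(0.384 − j0.124)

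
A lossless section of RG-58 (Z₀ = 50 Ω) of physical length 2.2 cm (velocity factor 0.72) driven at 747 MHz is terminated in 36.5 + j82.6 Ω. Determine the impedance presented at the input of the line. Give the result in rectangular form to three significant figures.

λ = v/f = 0.72·c / 747 MHz = 0.289 m
βl = 2π·l/λ = 2π × 0.0761 = 27.4°
tan(βl) = tan(27.4°) = 0.518
Z_in = Z_0·(Z_L + jZ_0·tanβl)/(Z_0 + jZ_L·tanβl)
     = 50·(36.5 + j109)/(7.2 + j18.9)

Z_in ≈ 283 + j11.1 Ω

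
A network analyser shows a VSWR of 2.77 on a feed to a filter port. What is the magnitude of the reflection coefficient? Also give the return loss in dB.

|Γ| ≈ 0.469; return loss ≈ 6.57 dB

|Γ| = (S − 1)/(S + 1) = (2.77 − 1)/(2.77 + 1) = 1.77/3.77
RL = −20·log₁₀|Γ| = −20·log₁₀(0.469)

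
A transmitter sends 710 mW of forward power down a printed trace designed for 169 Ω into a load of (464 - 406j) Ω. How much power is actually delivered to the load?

|Γ| = |(295 − j406)/(633 − j406)| = 0.667
|Γ|² = 0.445
P_refl = |Γ|²·P_inc = 316 mW, P_del = (1 − |Γ|²)·P_inc = 394 mW

P_delivered ≈ 394 mW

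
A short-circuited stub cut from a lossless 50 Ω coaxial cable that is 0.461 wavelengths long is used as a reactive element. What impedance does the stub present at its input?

Z_in ≈ −j12.5 Ω

βl = 2π × 0.461 = 166°
tan(βl) = -0.25
For a short-circuited stub, Z_in = jZ_0·tan(βl)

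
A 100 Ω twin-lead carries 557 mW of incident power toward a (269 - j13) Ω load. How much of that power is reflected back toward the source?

P_reflected ≈ 117 mW

|Γ| = |(169 − j13)/(369 − j13)| = 0.459
|Γ|² = 0.211
P_refl = |Γ|²·P_inc = 117 mW, P_del = (1 − |Γ|²)·P_inc = 440 mW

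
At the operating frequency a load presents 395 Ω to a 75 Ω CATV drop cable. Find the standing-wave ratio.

VSWR ≈ 5.27

Γ = (395 − 75)/(395 + 75) = 0.681
VSWR = (1 + 0.681)/(1 − 0.681)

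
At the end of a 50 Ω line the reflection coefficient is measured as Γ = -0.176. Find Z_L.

Z_L = Z_0·(1 + Γ)/(1 − Γ) = 50·(0.824)/(1.18)

Z_L ≈ 35 Ω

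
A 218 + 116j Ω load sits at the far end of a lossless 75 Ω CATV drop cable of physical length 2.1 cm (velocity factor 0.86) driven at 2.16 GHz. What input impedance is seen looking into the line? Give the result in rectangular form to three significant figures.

Z_in ≈ 28.6 − j48 Ω

λ = v/f = 0.86·c / 2.16 GHz = 0.119 m
βl = 2π·l/λ = 2π × 0.176 = 63.3°
tan(βl) = tan(63.3°) = 1.99
Z_in = Z_0·(Z_L + jZ_0·tanβl)/(Z_0 + jZ_L·tanβl)
     = 75·(218 + j265)/(-156 + j433)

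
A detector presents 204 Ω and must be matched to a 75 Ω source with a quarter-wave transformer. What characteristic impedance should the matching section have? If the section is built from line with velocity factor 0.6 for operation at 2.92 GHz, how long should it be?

Z_qwt ≈ 124 Ω; length ≈ 1.54 cm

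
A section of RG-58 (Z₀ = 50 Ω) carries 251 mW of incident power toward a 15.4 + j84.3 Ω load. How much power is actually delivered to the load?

|Γ| = |(-34.6 + j84.3)/(65.4 + j84.3)| = 0.854
|Γ|² = 0.729
P_refl = |Γ|²·P_inc = 183 mW, P_del = (1 − |Γ|²)·P_inc = 67.9 mW

P_delivered ≈ 67.9 mW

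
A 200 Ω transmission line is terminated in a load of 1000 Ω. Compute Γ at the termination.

Γ = 0.667

Γ = (Z_L − Z_0)/(Z_L + Z_0) = (1000 − 200)/(1000 + 200) = 800/1200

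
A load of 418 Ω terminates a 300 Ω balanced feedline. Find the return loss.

RL ≈ 15.7 dB

Γ = (418 − 300)/(418 + 300) = 0.164
RL = −20·log₁₀|Γ| = −20·log₁₀(0.164)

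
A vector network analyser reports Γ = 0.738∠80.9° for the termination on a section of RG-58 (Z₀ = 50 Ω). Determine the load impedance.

Z_L ≈ 17.4 + j55.6 Ω

Z_L = Z_0·(1 + Γ)/(1 − Γ) = 50·(1.12 + j0.729)/(0.883 − j0.729)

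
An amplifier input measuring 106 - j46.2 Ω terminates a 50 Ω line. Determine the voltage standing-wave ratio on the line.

Γ = (Z_L − Z_0)/(Z_L + Z_0) = (56 − j46.2)/(156 − j46.2)
|Γ| = 72.6/163 = 0.446
VSWR = (1 + |Γ|)/(1 − |Γ|) = 1.45/0.554

VSWR ≈ 2.61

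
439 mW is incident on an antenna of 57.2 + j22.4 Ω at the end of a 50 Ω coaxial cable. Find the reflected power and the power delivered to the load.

|Γ| = |(7.2 + j22.4)/(107.2 + j22.4)| = 0.215
|Γ|² = 0.0462
P_refl = |Γ|²·P_inc = 20.3 mW, P_del = (1 − |Γ|²)·P_inc = 419 mW

P_reflected ≈ 20.3 mW; P_delivered ≈ 419 mW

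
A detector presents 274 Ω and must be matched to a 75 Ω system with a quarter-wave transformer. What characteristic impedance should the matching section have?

Z_qwt ≈ 143 Ω

Z_qwt = √(Z_0·R_L) = √(75 × 274) = √20550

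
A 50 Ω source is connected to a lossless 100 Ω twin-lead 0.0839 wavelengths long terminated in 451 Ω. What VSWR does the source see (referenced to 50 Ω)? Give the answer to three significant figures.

βl = 2π × 0.0839 = 30.2°
tan(βl) = 0.582
Z_in = Z_0·(Z_L + jZ_0·tanβl)/(Z_0 + jZ_L·tanβl) = 76.5 − j143 Ω
Γ_s = (Z_in − Z_s)/(Z_in + Z_s) = (26.5 − j143)/(127 − j143), |Γ_s| = 0.761
VSWR = (1 + |Γ_s|)/(1 − |Γ_s|)

VSWR ≈ 7.37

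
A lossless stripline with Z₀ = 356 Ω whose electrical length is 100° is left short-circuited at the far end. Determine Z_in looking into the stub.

Z_in ≈ −j2020 Ω

tan(βl) = -5.67
For a short-circuited stub, Z_in = jZ_0·tan(βl)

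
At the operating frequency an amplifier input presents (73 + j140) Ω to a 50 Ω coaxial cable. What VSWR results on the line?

VSWR ≈ 7.38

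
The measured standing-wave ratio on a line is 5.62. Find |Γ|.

|Γ| ≈ 0.698

|Γ| = (S − 1)/(S + 1) = (5.62 − 1)/(5.62 + 1) = 4.62/6.62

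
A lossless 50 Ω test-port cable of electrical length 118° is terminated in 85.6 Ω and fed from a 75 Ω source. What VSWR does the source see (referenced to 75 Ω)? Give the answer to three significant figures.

tan(βl) = -1.88
Z_in = Z_0·(Z_L + jZ_0·tanβl)/(Z_0 + jZ_L·tanβl) = 34.2 + j16 Ω
Γ_s = (Z_in − Z_s)/(Z_in + Z_s) = (-40.8 + j16)/(109 + j16), |Γ_s| = 0.397
VSWR = (1 + |Γ_s|)/(1 − |Γ_s|)

VSWR ≈ 2.32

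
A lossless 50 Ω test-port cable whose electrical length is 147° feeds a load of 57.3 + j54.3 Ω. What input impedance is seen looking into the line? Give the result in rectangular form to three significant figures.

tan(βl) = tan(147°) = -0.649
Z_in = Z_0·(Z_L + jZ_0·tanβl)/(Z_0 + jZ_L·tanβl)
     = 50·(57.3 + j21.8)/(85.3 − j37.2)

Z_in ≈ 23.5 + j23.1 Ω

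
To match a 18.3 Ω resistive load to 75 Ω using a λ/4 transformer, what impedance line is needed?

Z_qwt ≈ 37 Ω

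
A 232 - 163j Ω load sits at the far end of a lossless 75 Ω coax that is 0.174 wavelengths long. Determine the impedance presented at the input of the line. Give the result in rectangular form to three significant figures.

Z_in ≈ 17.5 − j23.6 Ω

βl = 2π × 0.174 = 62.6°
tan(βl) = tan(62.6°) = 1.93
Z_in = Z_0·(Z_L + jZ_0·tanβl)/(Z_0 + jZ_L·tanβl)
     = 75·(232 − j18.1)/(390 + j448)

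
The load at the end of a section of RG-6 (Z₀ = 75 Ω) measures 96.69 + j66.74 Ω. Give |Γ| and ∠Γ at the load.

Γ ≈ 0.381 ∠ 50.8°

Γ = (Z_L − Z_0)/(Z_L + Z_0) = (21.69 + j66.74)/(171.7 + j66.74)
|Γ| = 70.2/184 = 0.381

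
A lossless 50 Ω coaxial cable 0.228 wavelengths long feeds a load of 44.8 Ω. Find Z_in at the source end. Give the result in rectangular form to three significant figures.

Z_in ≈ 55.5 + j1.67 Ω

βl = 2π × 0.228 = 82.1°
tan(βl) = tan(82.1°) = 7.19
Z_in = Z_0·(Z_L + jZ_0·tanβl)/(Z_0 + jZ_L·tanβl)
     = 50·(44.8 + j359)/(50 + j322)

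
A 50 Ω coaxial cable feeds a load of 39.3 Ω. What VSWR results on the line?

For a purely resistive load, VSWR = R_L/Z_0 or Z_0/R_L (whichever > 1) = 50/39.3

VSWR ≈ 1.27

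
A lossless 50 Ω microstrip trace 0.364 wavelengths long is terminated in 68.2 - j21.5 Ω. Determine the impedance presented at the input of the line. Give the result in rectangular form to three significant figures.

Z_in ≈ 58.3 + j24.7 Ω

βl = 2π × 0.364 = 131°
tan(βl) = tan(131°) = -1.15
Z_in = Z_0·(Z_L + jZ_0·tanβl)/(Z_0 + jZ_L·tanβl)
     = 50·(68.2 − j78.9)/(25.3 − j78.3)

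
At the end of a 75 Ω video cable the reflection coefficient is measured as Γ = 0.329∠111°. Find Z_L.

Z_L ≈ 49.8 + j34.3 Ω

Z_L = Z_0·(1 + Γ)/(1 − Γ) = 75·(0.882 + j0.307)/(1.12 − j0.307)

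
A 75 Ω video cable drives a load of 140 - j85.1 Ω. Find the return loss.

RL ≈ 6.69 dB

Γ = (65 − j85.1)/(215 − j85.1), |Γ| = 0.463
RL = −20·log₁₀|Γ| = −20·log₁₀(0.463)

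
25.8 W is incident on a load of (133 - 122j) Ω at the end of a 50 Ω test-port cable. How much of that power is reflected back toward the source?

|Γ| = |(83 − j122)/(183 − j122)| = 0.671
|Γ|² = 0.45
P_refl = |Γ|²·P_inc = 11.6 W, P_del = (1 − |Γ|²)·P_inc = 14.2 W

P_reflected ≈ 11.6 W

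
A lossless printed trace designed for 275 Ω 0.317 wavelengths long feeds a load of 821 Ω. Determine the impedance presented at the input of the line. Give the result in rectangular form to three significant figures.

βl = 2π × 0.317 = 114°
tan(βl) = tan(114°) = -2.23
Z_in = Z_0·(Z_L + jZ_0·tanβl)/(Z_0 + jZ_L·tanβl)
     = 275·(821 − j614)/(275 − j1830)

Z_in ≈ 108 + j107 Ω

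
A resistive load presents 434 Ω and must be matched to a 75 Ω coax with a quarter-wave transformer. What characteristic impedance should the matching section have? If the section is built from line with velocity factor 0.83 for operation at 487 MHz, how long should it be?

Z_qwt = √(Z_0·R_L) = √(75 × 434) = √32550
λ = 0.83·c/f = 0.511 m, so l = λ/4 = 0.128 m

Z_qwt ≈ 180 Ω; length ≈ 12.8 cm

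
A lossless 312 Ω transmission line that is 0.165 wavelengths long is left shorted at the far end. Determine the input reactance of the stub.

X_in ≈ 528 Ω (inductive)

βl = 2π × 0.165 = 59.4°
tan(βl) = 1.69
For a shorted stub, Z_in = jZ_0·tan(βl)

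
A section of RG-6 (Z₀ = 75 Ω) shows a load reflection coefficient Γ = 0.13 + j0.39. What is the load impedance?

Z_L = Z_0·(1 + Γ)/(1 − Γ) = 75·(1.13 + j0.39)/(0.87 − j0.39)

Z_L ≈ 68.6 + j64.4 Ω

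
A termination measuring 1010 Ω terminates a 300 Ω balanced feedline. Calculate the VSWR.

VSWR ≈ 3.37

For a purely resistive load, VSWR = R_L/Z_0 or Z_0/R_L (whichever > 1) = 1010/300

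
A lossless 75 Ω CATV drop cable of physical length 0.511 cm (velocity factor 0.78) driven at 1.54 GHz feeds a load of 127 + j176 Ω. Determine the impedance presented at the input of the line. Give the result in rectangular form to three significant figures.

λ = v/f = 0.78·c / 1.54 GHz = 0.152 m
βl = 2π·l/λ = 2π × 0.0336 = 12.1°
tan(βl) = tan(12.1°) = 0.215
Z_in = Z_0·(Z_L + jZ_0·tanβl)/(Z_0 + jZ_L·tanβl)
     = 75·(127 + j192)/(37.2 + j27.2)

Z_in ≈ 351 + j130 Ω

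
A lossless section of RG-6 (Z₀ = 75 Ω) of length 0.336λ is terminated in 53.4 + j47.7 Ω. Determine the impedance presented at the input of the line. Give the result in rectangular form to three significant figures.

βl = 2π × 0.336 = 121°
tan(βl) = tan(121°) = -1.67
Z_in = Z_0·(Z_L + jZ_0·tanβl)/(Z_0 + jZ_L·tanβl)
     = 75·(53.4 − j77.3)/(155 − j89)

Z_in ≈ 35.7 − j17 Ω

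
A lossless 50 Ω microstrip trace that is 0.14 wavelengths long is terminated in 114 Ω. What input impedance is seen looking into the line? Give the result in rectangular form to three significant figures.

Z_in ≈ 32.6 − j29.5 Ω

βl = 2π × 0.14 = 50.4°
tan(βl) = tan(50.4°) = 1.21
Z_in = Z_0·(Z_L + jZ_0·tanβl)/(Z_0 + jZ_L·tanβl)
     = 50·(114 + j60.4)/(50 + j138)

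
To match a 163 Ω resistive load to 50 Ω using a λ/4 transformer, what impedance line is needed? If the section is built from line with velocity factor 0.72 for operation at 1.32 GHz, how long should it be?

Z_qwt ≈ 90.3 Ω; length ≈ 4.09 cm

Z_qwt = √(Z_0·R_L) = √(50 × 163) = √8150
λ = 0.72·c/f = 0.164 m, so l = λ/4 = 0.0409 m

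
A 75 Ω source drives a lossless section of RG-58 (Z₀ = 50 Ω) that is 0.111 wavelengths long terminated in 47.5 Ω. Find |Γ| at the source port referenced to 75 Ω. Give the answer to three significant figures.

|Γ| ≈ 0.206

βl = 2π × 0.111 = 40°
tan(βl) = 0.838
Z_in = Z_0·(Z_L + jZ_0·tanβl)/(Z_0 + jZ_L·tanβl) = 49.5 + j2.5 Ω
Γ_s = (Z_in − Z_s)/(Z_in + Z_s) = (-25.5 + j2.5)/(124 + j2.5), |Γ_s| = 0.206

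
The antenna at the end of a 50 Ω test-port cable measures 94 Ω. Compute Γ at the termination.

Γ = (Z_L − Z_0)/(Z_L + Z_0) = (94 − 50)/(94 + 50) = 44/144

Γ = 0.306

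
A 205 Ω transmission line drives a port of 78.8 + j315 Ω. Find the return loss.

Γ = (-126.2 + j315)/(283.8 + j315), |Γ| = 0.8
RL = −20·log₁₀|Γ| = −20·log₁₀(0.8)

RL ≈ 1.93 dB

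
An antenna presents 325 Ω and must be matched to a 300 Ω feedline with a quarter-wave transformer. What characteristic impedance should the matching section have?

Z_qwt = √(Z_0·R_L) = √(300 × 325) = √97500

Z_qwt ≈ 312 Ω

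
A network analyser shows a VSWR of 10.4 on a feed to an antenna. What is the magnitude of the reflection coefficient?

|Γ| = (S − 1)/(S + 1) = (10.4 − 1)/(10.4 + 1) = 9.4/11.4

|Γ| ≈ 0.825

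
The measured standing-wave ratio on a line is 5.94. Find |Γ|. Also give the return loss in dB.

|Γ| = (S − 1)/(S + 1) = (5.94 − 1)/(5.94 + 1) = 4.94/6.94
RL = −20·log₁₀|Γ| = −20·log₁₀(0.712)

|Γ| ≈ 0.712; return loss ≈ 2.95 dB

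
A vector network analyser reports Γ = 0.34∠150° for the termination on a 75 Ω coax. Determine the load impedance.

Z_L = Z_0·(1 + Γ)/(1 − Γ) = 75·(0.706 + j0.17)/(1.29 − j0.17)

Z_L ≈ 38.9 + j15 Ω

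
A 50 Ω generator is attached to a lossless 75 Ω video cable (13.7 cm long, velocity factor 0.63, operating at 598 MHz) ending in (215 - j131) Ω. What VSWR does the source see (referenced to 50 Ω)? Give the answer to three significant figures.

VSWR ≈ 5.84

λ = v/f = 0.63·c / 598 MHz = 0.316 m
βl = 2π·l/λ = 2π × 0.433 = 156°
tan(βl) = -0.444
Z_in = Z_0·(Z_L + jZ_0·tanβl)/(Z_0 + jZ_L·tanβl) = 154 + j142 Ω
Γ_s = (Z_in − Z_s)/(Z_in + Z_s) = (104 + j142)/(204 + j142), |Γ_s| = 0.708
VSWR = (1 + |Γ_s|)/(1 − |Γ_s|)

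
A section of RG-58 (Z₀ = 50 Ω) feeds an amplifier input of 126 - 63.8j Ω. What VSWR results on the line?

Γ = (Z_L − Z_0)/(Z_L + Z_0) = (76 − j63.8)/(176 − j63.8)
|Γ| = 99.2/187 = 0.53
VSWR = (1 + |Γ|)/(1 − |Γ|) = 1.53/0.47

VSWR ≈ 3.26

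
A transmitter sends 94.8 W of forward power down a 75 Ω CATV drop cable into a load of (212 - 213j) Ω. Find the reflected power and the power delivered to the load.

P_reflected ≈ 47.6 W; P_delivered ≈ 47.2 W

|Γ| = |(137 − j213)/(287 − j213)| = 0.709
|Γ|² = 0.502
P_refl = |Γ|²·P_inc = 47.6 W, P_del = (1 − |Γ|²)·P_inc = 47.2 W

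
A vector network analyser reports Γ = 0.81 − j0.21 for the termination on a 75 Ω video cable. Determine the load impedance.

Z_L ≈ 280 − j393 Ω

Z_L = Z_0·(1 + Γ)/(1 − Γ) = 75·(1.81 − j0.21)/(0.19 + j0.21)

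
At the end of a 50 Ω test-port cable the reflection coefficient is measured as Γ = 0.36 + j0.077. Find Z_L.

Z_L ≈ 104 + j18.5 Ω

Z_L = Z_0·(1 + Γ)/(1 − Γ) = 50·(1.36 + j0.077)/(0.64 − j0.077)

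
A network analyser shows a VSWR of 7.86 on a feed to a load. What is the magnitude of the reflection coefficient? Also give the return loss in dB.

|Γ| ≈ 0.774; return loss ≈ 2.22 dB

|Γ| = (S − 1)/(S + 1) = (7.86 − 1)/(7.86 + 1) = 6.86/8.86
RL = −20·log₁₀|Γ| = −20·log₁₀(0.774)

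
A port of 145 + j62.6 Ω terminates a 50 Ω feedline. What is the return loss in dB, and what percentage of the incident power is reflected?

Γ = (95 + j62.6)/(195 + j62.6), |Γ| = 0.556
RL = −20·log₁₀(0.556) = 5.11 dB
P_refl/P_inc = |Γ|² = 0.309

RL ≈ 5.11 dB; 30.9% of incident power reflected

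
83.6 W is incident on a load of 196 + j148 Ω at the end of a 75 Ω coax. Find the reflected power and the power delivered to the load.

P_reflected ≈ 32 W; P_delivered ≈ 51.6 W

|Γ| = |(121 + j148)/(271 + j148)| = 0.619
|Γ|² = 0.383
P_refl = |Γ|²·P_inc = 32 W, P_del = (1 − |Γ|²)·P_inc = 51.6 W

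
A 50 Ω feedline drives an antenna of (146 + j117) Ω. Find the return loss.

RL ≈ 3.57 dB

Γ = (96 + j117)/(196 + j117), |Γ| = 0.663
RL = −20·log₁₀|Γ| = −20·log₁₀(0.663)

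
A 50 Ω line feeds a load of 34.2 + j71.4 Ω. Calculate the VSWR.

VSWR ≈ 4.92

Γ = (Z_L − Z_0)/(Z_L + Z_0) = (-15.8 + j71.4)/(84.2 + j71.4)
|Γ| = 73.1/110 = 0.662
VSWR = (1 + |Γ|)/(1 − |Γ|) = 1.66/0.338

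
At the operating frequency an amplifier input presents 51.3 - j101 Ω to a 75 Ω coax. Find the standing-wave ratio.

VSWR ≈ 4.58

Γ = (Z_L − Z_0)/(Z_L + Z_0) = (-23.7 − j101)/(126.3 − j101)
|Γ| = 104/162 = 0.642
VSWR = (1 + |Γ|)/(1 − |Γ|) = 1.64/0.358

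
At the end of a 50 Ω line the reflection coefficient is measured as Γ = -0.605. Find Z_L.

Z_L = Z_0·(1 + Γ)/(1 − Γ) = 50·(0.395)/(1.6)

Z_L ≈ 12.3 Ω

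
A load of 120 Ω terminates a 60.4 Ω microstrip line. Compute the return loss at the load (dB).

RL ≈ 9.62 dB

Γ = (120 − 60.4)/(120 + 60.4) = 0.33
RL = −20·log₁₀|Γ| = −20·log₁₀(0.33)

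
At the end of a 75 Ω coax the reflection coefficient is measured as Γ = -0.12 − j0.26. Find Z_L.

Z_L ≈ 52.1 − j29.5 Ω

Z_L = Z_0·(1 + Γ)/(1 − Γ) = 75·(0.88 − j0.26)/(1.12 + j0.26)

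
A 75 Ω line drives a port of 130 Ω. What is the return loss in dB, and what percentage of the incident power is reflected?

RL ≈ 11.4 dB; 7.2% of incident power reflected

Γ = (130 − 75)/(130 + 75) = 0.268
RL = −20·log₁₀(0.268) = 11.4 dB
P_refl/P_inc = |Γ|² = 0.072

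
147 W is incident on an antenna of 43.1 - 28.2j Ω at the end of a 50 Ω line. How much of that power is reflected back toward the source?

P_reflected ≈ 13.1 W

|Γ| = |(-6.9 − j28.2)/(93.1 − j28.2)| = 0.298
|Γ|² = 0.0891
P_refl = |Γ|²·P_inc = 13.1 W, P_del = (1 − |Γ|²)·P_inc = 134 W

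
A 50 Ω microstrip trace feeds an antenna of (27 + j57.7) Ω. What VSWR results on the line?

Γ = (Z_L − Z_0)/(Z_L + Z_0) = (-23 + j57.7)/(77 + j57.7)
|Γ| = 62.1/96.2 = 0.646
VSWR = (1 + |Γ|)/(1 − |Γ|) = 1.65/0.354

VSWR ≈ 4.64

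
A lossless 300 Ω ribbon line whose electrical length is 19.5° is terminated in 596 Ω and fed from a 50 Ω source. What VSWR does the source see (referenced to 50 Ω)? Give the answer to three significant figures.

tan(βl) = 0.354
Z_in = Z_0·(Z_L + jZ_0·tanβl)/(Z_0 + jZ_L·tanβl) = 449 − j209 Ω
Γ_s = (Z_in − Z_s)/(Z_in + Z_s) = (399 − j209)/(499 − j209), |Γ_s| = 0.833
VSWR = (1 + |Γ_s|)/(1 − |Γ_s|)

VSWR ≈ 10.9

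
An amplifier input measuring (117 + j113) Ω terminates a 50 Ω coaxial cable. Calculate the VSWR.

VSWR ≈ 4.74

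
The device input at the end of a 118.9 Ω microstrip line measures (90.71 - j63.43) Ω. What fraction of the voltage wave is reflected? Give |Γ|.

Γ = (Z_L − Z_0)/(Z_L + Z_0) = (-28.19 − j63.43)/(209.6 − j63.43)
|Γ| = 69.4/219

|Γ| ≈ 0.317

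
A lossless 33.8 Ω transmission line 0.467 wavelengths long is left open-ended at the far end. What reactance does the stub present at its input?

βl = 2π × 0.467 = 168°
tan(βl) = -0.21
For an open-ended stub, Z_in = −jZ_0·cot(βl) = −jZ_0/tan(βl)

X_in ≈ 161 Ω (inductive)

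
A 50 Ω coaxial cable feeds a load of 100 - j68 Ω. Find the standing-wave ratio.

Γ = (Z_L − Z_0)/(Z_L + Z_0) = (50 − j68)/(150 − j68)
|Γ| = 84.4/165 = 0.512
VSWR = (1 + |Γ|)/(1 − |Γ|) = 1.51/0.488

VSWR ≈ 3.1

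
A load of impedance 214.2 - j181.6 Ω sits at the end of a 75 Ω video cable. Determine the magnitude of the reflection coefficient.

Γ = (Z_L − Z_0)/(Z_L + Z_0) = (139.2 − j181.6)/(289.2 − j181.6)
|Γ| = 229/341

|Γ| ≈ 0.67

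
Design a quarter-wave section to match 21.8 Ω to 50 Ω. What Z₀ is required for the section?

Z_qwt = √(Z_0·R_L) = √(50 × 21.8) = √1090

Z_qwt ≈ 33 Ω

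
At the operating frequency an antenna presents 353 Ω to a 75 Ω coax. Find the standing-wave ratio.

Γ = (353 − 75)/(353 + 75) = 0.65
VSWR = (1 + 0.65)/(1 − 0.65)

VSWR ≈ 4.71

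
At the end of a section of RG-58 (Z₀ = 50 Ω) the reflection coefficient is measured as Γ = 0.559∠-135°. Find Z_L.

Z_L = Z_0·(1 + Γ)/(1 − Γ) = 50·(0.605 − j0.395)/(1.4 + j0.395)

Z_L ≈ 16.3 − j18.8 Ω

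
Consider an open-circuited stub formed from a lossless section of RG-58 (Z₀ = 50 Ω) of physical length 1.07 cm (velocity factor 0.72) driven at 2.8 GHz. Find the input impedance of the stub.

λ = v/f = 0.72·c / 2.8 GHz = 0.0771 m
βl = 2π·l/λ = 2π × 0.139 = 49.9°
tan(βl) = 1.19
For an open-circuited stub, Z_in = −jZ_0·cot(βl) = −jZ_0/tan(βl)

Z_in ≈ −j42.1 Ω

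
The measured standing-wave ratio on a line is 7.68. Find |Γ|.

|Γ| = (S − 1)/(S + 1) = (7.68 − 1)/(7.68 + 1) = 6.68/8.68

|Γ| ≈ 0.77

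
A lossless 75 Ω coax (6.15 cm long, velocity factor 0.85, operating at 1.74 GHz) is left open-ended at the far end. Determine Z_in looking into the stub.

Z_in ≈ +j136 Ω

λ = v/f = 0.85·c / 1.74 GHz = 0.147 m
βl = 2π·l/λ = 2π × 0.42 = 151°
tan(βl) = -0.553
For an open-ended stub, Z_in = −jZ_0·cot(βl) = −jZ_0/tan(βl)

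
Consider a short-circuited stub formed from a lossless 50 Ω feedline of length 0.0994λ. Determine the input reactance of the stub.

βl = 2π × 0.0994 = 35.8°
tan(βl) = 0.721
For a short-circuited stub, Z_in = jZ_0·tan(βl)

X_in ≈ 36 Ω (inductive)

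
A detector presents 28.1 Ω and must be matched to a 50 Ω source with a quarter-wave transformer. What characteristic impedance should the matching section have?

Z_qwt = √(Z_0·R_L) = √(50 × 28.1) = √1405

Z_qwt ≈ 37.5 Ω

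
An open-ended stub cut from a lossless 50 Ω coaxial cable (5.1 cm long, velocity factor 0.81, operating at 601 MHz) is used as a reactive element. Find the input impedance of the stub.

λ = v/f = 0.81·c / 601 MHz = 0.404 m
βl = 2π·l/λ = 2π × 0.126 = 45.4°
tan(βl) = 1.01
For an open-ended stub, Z_in = −jZ_0·cot(βl) = −jZ_0/tan(βl)

Z_in ≈ −j49.3 Ω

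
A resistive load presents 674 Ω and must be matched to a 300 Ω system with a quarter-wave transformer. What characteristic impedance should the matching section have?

Z_qwt = √(Z_0·R_L) = √(300 × 674) = √202200

Z_qwt ≈ 450 Ω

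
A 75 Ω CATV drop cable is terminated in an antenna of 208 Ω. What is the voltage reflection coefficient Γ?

Γ = (Z_L − Z_0)/(Z_L + Z_0) = (208 − 75)/(208 + 75) = 133/283

Γ = 0.47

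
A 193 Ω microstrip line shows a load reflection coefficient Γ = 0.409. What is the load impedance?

Z_L = Z_0·(1 + Γ)/(1 − Γ) = 193·(1.41)/(0.591)

Z_L ≈ 460 Ω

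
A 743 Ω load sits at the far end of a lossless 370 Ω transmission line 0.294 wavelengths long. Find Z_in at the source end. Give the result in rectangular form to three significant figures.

Z_in ≈ 195 + j77.4 Ω

βl = 2π × 0.294 = 106°
tan(βl) = tan(106°) = -3.52
Z_in = Z_0·(Z_L + jZ_0·tanβl)/(Z_0 + jZ_L·tanβl)
     = 370·(743 − j1300)/(370 − j2620)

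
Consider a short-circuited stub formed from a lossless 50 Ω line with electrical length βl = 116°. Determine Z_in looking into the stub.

Z_in ≈ −j103 Ω

tan(βl) = -2.05
For a short-circuited stub, Z_in = jZ_0·tan(βl)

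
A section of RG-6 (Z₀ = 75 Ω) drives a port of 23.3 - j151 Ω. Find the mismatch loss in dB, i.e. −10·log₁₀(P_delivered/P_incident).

mismatch loss ≈ 6.67 dB

Γ = (-51.7 − j151)/(98.3 − j151), |Γ| = 0.886
|Γ|² = 0.785, so P_del/P_inc = 1 − |Γ|² = 0.215
ML = −10·log₁₀(1 − |Γ|²)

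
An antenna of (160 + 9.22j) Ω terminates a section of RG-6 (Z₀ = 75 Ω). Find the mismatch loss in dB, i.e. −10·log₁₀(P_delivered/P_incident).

Γ = (85 + j9.22)/(235 + j9.22), |Γ| = 0.364
|Γ|² = 0.132, so P_del/P_inc = 1 − |Γ|² = 0.868
ML = −10·log₁₀(1 − |Γ|²)

mismatch loss ≈ 0.616 dB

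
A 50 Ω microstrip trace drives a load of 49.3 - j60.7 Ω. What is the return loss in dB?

RL ≈ 5.65 dB

Γ = (-0.7 − j60.7)/(99.3 − j60.7), |Γ| = 0.522
RL = −20·log₁₀|Γ| = −20·log₁₀(0.522)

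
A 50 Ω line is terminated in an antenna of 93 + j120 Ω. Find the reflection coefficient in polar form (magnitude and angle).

Γ ≈ 0.683 ∠ 30.3°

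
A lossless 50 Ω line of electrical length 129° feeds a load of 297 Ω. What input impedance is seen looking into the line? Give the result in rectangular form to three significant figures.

Z_in ≈ 13.7 + j38.6 Ω

tan(βl) = tan(129°) = -1.23
Z_in = Z_0·(Z_L + jZ_0·tanβl)/(Z_0 + jZ_L·tanβl)
     = 50·(297 − j61.7)/(50 − j367)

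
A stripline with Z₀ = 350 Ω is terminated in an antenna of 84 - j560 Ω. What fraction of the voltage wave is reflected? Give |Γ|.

|Γ| ≈ 0.875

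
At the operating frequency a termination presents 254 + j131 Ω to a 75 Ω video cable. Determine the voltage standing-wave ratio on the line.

Γ = (Z_L − Z_0)/(Z_L + Z_0) = (179 + j131)/(329 + j131)
|Γ| = 222/354 = 0.626
VSWR = (1 + |Γ|)/(1 − |Γ|) = 1.63/0.374

VSWR ≈ 4.35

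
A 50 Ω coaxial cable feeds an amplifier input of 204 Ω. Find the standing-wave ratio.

VSWR ≈ 4.08

Γ = (204 − 50)/(204 + 50) = 0.606
VSWR = (1 + 0.606)/(1 − 0.606)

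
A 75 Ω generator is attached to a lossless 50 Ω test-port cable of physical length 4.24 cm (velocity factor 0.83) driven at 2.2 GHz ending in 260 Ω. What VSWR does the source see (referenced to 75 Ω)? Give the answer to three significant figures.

VSWR ≈ 5.68

λ = v/f = 0.83·c / 2.2 GHz = 0.113 m
βl = 2π·l/λ = 2π × 0.375 = 135°
tan(βl) = -1
Z_in = Z_0·(Z_L + jZ_0·tanβl)/(Z_0 + jZ_L·tanβl) = 18.5 + j46.2 Ω
Γ_s = (Z_in − Z_s)/(Z_in + Z_s) = (-56.5 + j46.2)/(93.5 + j46.2), |Γ_s| = 0.7
VSWR = (1 + |Γ_s|)/(1 − |Γ_s|)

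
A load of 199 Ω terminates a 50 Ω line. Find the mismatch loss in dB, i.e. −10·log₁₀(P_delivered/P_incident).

mismatch loss ≈ 1.93 dB

Γ = (199 − 50)/(199 + 50) = 0.598
|Γ|² = 0.358, so P_del/P_inc = 1 − |Γ|² = 0.642
ML = −10·log₁₀(1 − |Γ|²)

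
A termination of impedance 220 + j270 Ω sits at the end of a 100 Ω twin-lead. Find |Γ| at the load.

Γ = (Z_L − Z_0)/(Z_L + Z_0) = (120 + j270)/(320 + j270)
|Γ| = 295/419

|Γ| ≈ 0.706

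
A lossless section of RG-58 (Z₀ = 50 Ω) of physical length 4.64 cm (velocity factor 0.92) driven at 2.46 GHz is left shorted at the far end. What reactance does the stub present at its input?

X_in ≈ -30.2 Ω (capacitive)

λ = v/f = 0.92·c / 2.46 GHz = 0.112 m
βl = 2π·l/λ = 2π × 0.414 = 149°
tan(βl) = -0.604
For a shorted stub, Z_in = jZ_0·tan(βl)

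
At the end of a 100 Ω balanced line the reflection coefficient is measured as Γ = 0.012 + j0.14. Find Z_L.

Z_L ≈ 98.4 + j28.1 Ω

Z_L = Z_0·(1 + Γ)/(1 − Γ) = 100·(1.01 + j0.14)/(0.988 − j0.14)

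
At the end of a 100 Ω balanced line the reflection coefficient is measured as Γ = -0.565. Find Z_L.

Z_L ≈ 27.8 Ω

Z_L = Z_0·(1 + Γ)/(1 − Γ) = 100·(0.435)/(1.56)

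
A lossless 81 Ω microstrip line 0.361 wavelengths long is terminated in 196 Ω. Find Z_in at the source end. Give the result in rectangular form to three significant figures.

βl = 2π × 0.361 = 130°
tan(βl) = tan(130°) = -1.19
Z_in = Z_0·(Z_L + jZ_0·tanβl)/(Z_0 + jZ_L·tanβl)
     = 81·(196 − j96.7)/(81 − j234)

Z_in ≈ 50.9 + j50.3 Ω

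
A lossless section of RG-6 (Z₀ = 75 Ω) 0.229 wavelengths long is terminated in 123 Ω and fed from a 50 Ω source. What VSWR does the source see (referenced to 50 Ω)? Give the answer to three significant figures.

βl = 2π × 0.229 = 82.4°
tan(βl) = 7.53
Z_in = Z_0·(Z_L + jZ_0·tanβl)/(Z_0 + jZ_L·tanβl) = 46.2 − j6.21 Ω
Γ_s = (Z_in − Z_s)/(Z_in + Z_s) = (-3.77 − j6.21)/(96.2 − j6.21), |Γ_s| = 0.0753
VSWR = (1 + |Γ_s|)/(1 − |Γ_s|)

VSWR ≈ 1.16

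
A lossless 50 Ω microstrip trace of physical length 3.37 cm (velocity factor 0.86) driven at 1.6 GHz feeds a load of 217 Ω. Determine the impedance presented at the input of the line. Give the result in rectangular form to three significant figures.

Z_in ≈ 12.3 − j12.4 Ω

λ = v/f = 0.86·c / 1.6 GHz = 0.161 m
βl = 2π·l/λ = 2π × 0.209 = 75.2°
tan(βl) = tan(75.2°) = 3.79
Z_in = Z_0·(Z_L + jZ_0·tanβl)/(Z_0 + jZ_L·tanβl)
     = 50·(217 + j190)/(50 + j823)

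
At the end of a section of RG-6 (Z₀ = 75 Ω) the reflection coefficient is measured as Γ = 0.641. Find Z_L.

Z_L = Z_0·(1 + Γ)/(1 − Γ) = 75·(1.64)/(0.359)

Z_L ≈ 343 Ω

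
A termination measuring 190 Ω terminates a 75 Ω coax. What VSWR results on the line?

Γ = (190 − 75)/(190 + 75) = 0.434
VSWR = (1 + 0.434)/(1 − 0.434)

VSWR ≈ 2.53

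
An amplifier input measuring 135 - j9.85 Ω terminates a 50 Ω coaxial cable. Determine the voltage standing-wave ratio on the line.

VSWR ≈ 2.72

Γ = (Z_L − Z_0)/(Z_L + Z_0) = (85 − j9.85)/(185 − j9.85)
|Γ| = 85.6/185 = 0.462
VSWR = (1 + |Γ|)/(1 − |Γ|) = 1.46/0.538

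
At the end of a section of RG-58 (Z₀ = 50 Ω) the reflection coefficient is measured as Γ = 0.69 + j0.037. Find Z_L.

Z_L = Z_0·(1 + Γ)/(1 − Γ) = 50·(1.69 + j0.037)/(0.31 − j0.037)

Z_L ≈ 268 + j38 Ω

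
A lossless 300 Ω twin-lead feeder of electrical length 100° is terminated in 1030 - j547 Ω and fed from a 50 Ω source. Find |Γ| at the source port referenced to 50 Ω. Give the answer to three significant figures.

|Γ| ≈ 0.601

tan(βl) = -5.67
Z_in = Z_0·(Z_L + jZ_0·tanβl)/(Z_0 + jZ_L·tanβl) = 73.2 + j88 Ω
Γ_s = (Z_in − Z_s)/(Z_in + Z_s) = (23.2 + j88)/(123 + j88), |Γ_s| = 0.601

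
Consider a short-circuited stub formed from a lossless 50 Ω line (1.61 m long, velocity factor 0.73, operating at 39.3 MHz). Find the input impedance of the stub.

Z_in ≈ −j200 Ω

λ = v/f = 0.73·c / 39.3 MHz = 5.57 m
βl = 2π·l/λ = 2π × 0.289 = 104°
tan(βl) = -4.01
For a short-circuited stub, Z_in = jZ_0·tan(βl)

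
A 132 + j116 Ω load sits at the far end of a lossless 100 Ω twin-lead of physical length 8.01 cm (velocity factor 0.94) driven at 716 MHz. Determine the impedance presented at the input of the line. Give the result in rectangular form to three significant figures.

Z_in ≈ 58.1 − j67.9 Ω

λ = v/f = 0.94·c / 716 MHz = 0.394 m
βl = 2π·l/λ = 2π × 0.203 = 73.2°
tan(βl) = tan(73.2°) = 3.32
Z_in = Z_0·(Z_L + jZ_0·tanβl)/(Z_0 + jZ_L·tanβl)
     = 100·(132 + j448)/(-285 + j438)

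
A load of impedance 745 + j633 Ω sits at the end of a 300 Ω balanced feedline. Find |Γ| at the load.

|Γ| ≈ 0.633

Γ = (Z_L − Z_0)/(Z_L + Z_0) = (445 + j633)/(1045 + j633)
|Γ| = 774/1220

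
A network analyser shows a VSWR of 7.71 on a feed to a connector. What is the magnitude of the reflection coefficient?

|Γ| ≈ 0.77

|Γ| = (S − 1)/(S + 1) = (7.71 − 1)/(7.71 + 1) = 6.71/8.71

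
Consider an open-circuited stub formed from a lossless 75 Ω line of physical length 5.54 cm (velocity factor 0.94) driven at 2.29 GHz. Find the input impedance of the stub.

Z_in ≈ +j230 Ω

λ = v/f = 0.94·c / 2.29 GHz = 0.123 m
βl = 2π·l/λ = 2π × 0.45 = 162°
tan(βl) = -0.326
For an open-circuited stub, Z_in = −jZ_0·cot(βl) = −jZ_0/tan(βl)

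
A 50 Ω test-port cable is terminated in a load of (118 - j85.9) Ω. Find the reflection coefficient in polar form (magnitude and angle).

Γ ≈ 0.581 ∠ -24.6°

Γ = (Z_L − Z_0)/(Z_L + Z_0) = (68 − j85.9)/(168 − j85.9)
|Γ| = 110/189 = 0.581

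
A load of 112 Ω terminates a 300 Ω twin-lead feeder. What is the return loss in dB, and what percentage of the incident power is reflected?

RL ≈ 6.81 dB; 20.8% of incident power reflected

Γ = (112 − 300)/(112 + 300) = -0.456
RL = −20·log₁₀(0.456) = 6.81 dB
P_refl/P_inc = |Γ|² = 0.208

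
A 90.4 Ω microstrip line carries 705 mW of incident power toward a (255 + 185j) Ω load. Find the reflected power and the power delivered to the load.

|Γ| = |(164.6 + j185)/(345.4 + j185)| = 0.632
|Γ|² = 0.399
P_refl = |Γ|²·P_inc = 282 mW, P_del = (1 − |Γ|²)·P_inc = 423 mW

P_reflected ≈ 282 mW; P_delivered ≈ 423 mW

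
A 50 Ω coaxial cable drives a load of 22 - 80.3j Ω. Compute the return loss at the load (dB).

Γ = (-28 − j80.3)/(72 − j80.3), |Γ| = 0.789
RL = −20·log₁₀|Γ| = −20·log₁₀(0.789)

RL ≈ 2.06 dB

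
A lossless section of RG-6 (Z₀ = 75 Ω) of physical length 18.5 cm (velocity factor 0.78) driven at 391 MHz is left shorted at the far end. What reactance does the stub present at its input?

λ = v/f = 0.78·c / 391 MHz = 0.598 m
βl = 2π·l/λ = 2π × 0.309 = 111°
tan(βl) = -2.57
For a shorted stub, Z_in = jZ_0·tan(βl)

X_in ≈ -193 Ω (capacitive)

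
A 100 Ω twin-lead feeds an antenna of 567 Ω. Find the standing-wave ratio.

VSWR ≈ 5.67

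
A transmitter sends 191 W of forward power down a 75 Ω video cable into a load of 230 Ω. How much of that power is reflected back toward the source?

P_reflected ≈ 49.3 W

Γ = (230 − 75)/(230 + 75) = 0.508
|Γ|² = 0.258
P_refl = |Γ|²·P_inc = 49.3 W, P_del = (1 − |Γ|²)·P_inc = 142 W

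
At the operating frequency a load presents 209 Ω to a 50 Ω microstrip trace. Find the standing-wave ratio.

VSWR ≈ 4.18

For a purely resistive load, VSWR = R_L/Z_0 or Z_0/R_L (whichever > 1) = 209/50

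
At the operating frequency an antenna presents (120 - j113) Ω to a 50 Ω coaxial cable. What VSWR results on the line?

Γ = (Z_L − Z_0)/(Z_L + Z_0) = (70 − j113)/(170 − j113)
|Γ| = 133/204 = 0.651
VSWR = (1 + |Γ|)/(1 − |Γ|) = 1.65/0.349

VSWR ≈ 4.73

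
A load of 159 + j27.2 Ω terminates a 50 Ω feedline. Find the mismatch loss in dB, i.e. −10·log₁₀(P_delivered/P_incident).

mismatch loss ≈ 1.45 dB

Γ = (109 + j27.2)/(209 + j27.2), |Γ| = 0.533
|Γ|² = 0.284, so P_del/P_inc = 1 − |Γ|² = 0.716
ML = −10·log₁₀(1 − |Γ|²)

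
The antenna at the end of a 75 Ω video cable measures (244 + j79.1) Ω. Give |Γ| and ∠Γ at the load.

Γ ≈ 0.568 ∠ 11.2°

Γ = (Z_L − Z_0)/(Z_L + Z_0) = (169 + j79.1)/(319 + j79.1)
|Γ| = 187/329 = 0.568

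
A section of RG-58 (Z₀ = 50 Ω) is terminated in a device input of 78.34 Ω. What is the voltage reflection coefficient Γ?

Γ = 0.221

Γ = (Z_L − Z_0)/(Z_L + Z_0) = (78.34 − 50)/(78.34 + 50) = 28.34/128.3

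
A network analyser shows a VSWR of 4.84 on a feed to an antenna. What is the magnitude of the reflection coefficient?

|Γ| ≈ 0.658

|Γ| = (S − 1)/(S + 1) = (4.84 − 1)/(4.84 + 1) = 3.84/5.84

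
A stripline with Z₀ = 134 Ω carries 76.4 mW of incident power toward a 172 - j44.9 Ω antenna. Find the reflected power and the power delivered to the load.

|Γ| = |(38 − j44.9)/(306 − j44.9)| = 0.19
|Γ|² = 0.0362
P_refl = |Γ|²·P_inc = 2.76 mW, P_del = (1 − |Γ|²)·P_inc = 73.6 mW

P_reflected ≈ 2.76 mW; P_delivered ≈ 73.6 mW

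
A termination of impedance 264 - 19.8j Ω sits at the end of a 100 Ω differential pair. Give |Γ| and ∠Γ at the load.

Γ = (Z_L − Z_0)/(Z_L + Z_0) = (164 − j19.8)/(364 − j19.8)
|Γ| = 165/365 = 0.453

Γ ≈ 0.453 ∠ -3.77°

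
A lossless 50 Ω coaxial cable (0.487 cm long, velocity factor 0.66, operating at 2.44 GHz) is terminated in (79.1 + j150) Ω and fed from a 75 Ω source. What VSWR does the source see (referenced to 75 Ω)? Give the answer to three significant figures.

VSWR ≈ 5.27

λ = v/f = 0.66·c / 2.44 GHz = 0.0811 m
βl = 2π·l/λ = 2π × 0.06 = 21.6°
tan(βl) = 0.396
Z_in = Z_0·(Z_L + jZ_0·tanβl)/(Z_0 + jZ_L·tanβl) = 214 − j190 Ω
Γ_s = (Z_in − Z_s)/(Z_in + Z_s) = (139 − j190)/(289 − j190), |Γ_s| = 0.681
VSWR = (1 + |Γ_s|)/(1 − |Γ_s|)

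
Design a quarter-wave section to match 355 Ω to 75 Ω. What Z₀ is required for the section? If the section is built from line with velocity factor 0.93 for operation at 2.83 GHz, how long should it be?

Z_qwt = √(Z_0·R_L) = √(75 × 355) = √26620
λ = 0.93·c/f = 0.0986 m, so l = λ/4 = 0.0246 m

Z_qwt ≈ 163 Ω; length ≈ 2.46 cm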